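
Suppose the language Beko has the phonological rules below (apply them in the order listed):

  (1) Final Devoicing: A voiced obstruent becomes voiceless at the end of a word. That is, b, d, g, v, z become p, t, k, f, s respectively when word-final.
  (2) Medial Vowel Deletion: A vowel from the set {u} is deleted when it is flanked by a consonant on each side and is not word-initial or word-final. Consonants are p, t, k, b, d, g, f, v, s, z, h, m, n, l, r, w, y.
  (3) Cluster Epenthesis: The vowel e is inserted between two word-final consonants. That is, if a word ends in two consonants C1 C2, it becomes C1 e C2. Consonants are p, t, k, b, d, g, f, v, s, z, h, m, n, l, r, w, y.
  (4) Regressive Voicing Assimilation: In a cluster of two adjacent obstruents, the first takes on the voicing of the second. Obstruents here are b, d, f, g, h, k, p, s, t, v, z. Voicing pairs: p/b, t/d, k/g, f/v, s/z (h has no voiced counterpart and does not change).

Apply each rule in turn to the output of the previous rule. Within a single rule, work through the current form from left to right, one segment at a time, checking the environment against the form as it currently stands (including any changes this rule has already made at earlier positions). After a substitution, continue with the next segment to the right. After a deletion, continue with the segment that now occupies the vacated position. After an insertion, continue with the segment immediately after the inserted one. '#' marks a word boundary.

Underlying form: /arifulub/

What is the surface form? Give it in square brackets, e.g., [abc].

[ariflep]

(1) Final Devoicing: [arifulub] → [arifulup]
(2) Medial Vowel Deletion: [arifulup] → [ariflp]
(3) Cluster Epenthesis: [ariflp] → [ariflep]
(4) Regressive Voicing Assimilation: no change — [ariflep]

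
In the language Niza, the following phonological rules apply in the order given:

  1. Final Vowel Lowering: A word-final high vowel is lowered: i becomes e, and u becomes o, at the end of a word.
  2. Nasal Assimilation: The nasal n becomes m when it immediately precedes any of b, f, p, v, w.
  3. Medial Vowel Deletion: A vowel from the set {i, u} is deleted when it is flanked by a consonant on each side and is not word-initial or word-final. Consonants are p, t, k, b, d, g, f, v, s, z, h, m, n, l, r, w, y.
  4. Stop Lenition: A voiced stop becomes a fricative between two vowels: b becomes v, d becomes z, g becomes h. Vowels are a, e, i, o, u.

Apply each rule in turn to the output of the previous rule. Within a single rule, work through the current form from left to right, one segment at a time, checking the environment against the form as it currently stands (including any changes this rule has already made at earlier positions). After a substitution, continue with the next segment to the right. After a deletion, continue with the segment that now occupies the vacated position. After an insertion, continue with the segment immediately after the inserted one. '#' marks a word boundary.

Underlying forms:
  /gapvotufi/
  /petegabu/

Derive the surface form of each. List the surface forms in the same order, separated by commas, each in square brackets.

/gapvotufi/:
  1 Final Vowel Lowering: [gapvotufi] → [gapvotufe]
  2 Nasal Assimilation: no change — [gapvotufe]
  3 Medial Vowel Deletion: [gapvotufe] → [gapvotfe]
  4 Stop Lenition: no change — [gapvotfe]
/petegabu/:
  1 Final Vowel Lowering: [petegabu] → [petegabo]
  2 Nasal Assimilation: no change — [petegabo]
  3 Medial Vowel Deletion: no change — [petegabo]
  4 Stop Lenition: [petegabo] → [petehavo]

[gapvotfe], [petehavo]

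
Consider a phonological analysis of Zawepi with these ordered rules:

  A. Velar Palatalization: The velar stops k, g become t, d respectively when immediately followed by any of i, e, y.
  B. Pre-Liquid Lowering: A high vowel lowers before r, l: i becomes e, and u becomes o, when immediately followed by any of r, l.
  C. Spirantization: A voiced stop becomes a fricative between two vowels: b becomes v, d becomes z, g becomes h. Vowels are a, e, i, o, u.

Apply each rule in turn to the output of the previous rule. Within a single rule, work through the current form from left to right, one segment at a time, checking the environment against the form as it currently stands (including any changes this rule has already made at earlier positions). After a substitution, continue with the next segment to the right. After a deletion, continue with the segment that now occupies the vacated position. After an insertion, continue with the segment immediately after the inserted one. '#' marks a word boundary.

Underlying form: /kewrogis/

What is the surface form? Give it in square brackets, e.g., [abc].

A Velar Palatalization: [kewrogis] → [tewrodis]
B Pre-Liquid Lowering: no change — [tewrodis]
C Spirantization: [tewrodis] → [tewrozis]

[tewrozis]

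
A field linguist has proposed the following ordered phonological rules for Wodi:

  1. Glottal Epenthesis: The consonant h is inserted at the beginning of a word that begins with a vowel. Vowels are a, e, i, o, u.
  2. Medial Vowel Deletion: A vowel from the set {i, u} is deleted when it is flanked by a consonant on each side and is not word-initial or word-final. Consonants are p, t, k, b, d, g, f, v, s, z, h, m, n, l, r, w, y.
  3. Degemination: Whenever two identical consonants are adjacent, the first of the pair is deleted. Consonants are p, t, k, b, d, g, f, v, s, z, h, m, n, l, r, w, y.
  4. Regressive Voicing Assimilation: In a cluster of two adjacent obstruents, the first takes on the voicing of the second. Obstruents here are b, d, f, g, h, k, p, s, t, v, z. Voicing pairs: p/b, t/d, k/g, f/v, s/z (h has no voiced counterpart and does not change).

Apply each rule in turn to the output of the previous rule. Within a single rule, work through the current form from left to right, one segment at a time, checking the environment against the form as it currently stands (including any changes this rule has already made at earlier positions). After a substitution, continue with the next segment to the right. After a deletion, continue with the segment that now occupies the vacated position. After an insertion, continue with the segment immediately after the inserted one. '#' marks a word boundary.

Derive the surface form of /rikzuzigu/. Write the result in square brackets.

1 Glottal Epenthesis: no change — [rikzuzigu]
2 Medial Vowel Deletion: [rikzuzigu] → [rkzzgu]
3 Degemination: [rkzzgu] → [rkzgu]
4 Regressive Voicing Assimilation: [rkzgu] → [rgzgu]

[rgzgu]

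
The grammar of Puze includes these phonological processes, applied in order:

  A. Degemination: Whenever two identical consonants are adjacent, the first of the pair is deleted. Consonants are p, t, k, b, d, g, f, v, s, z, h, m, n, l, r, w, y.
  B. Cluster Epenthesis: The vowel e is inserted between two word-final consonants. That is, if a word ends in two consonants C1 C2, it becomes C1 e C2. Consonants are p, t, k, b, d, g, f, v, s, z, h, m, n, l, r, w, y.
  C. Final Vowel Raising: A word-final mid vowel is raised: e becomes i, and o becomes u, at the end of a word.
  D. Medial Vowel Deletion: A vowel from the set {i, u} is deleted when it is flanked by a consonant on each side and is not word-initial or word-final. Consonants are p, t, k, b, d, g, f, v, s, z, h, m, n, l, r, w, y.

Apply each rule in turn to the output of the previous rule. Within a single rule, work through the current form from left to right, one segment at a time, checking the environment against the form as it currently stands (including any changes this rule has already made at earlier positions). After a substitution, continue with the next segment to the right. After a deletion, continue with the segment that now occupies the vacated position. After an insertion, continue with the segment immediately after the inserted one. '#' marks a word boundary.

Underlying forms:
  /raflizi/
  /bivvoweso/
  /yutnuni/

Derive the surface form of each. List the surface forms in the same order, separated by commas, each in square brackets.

/raflizi/:
  A Degemination: no change — [raflizi]
  B Cluster Epenthesis: no change — [raflizi]
  C Final Vowel Raising: no change — [raflizi]
  D Medial Vowel Deletion: [raflizi] → [raflzi]
/bivvoweso/:
  A Degemination: [bivvoweso] → [bivoweso]
  B Cluster Epenthesis: no change — [bivoweso]
  C Final Vowel Raising: [bivoweso] → [bivowesu]
  D Medial Vowel Deletion: [bivowesu] → [bvowesu]
/yutnuni/:
  A Degemination: no change — [yutnuni]
  B Cluster Epenthesis: no change — [yutnuni]
  C Final Vowel Raising: no change — [yutnuni]
  D Medial Vowel Deletion: [yutnuni] → [ytnni]

[raflzi], [bvowesu], [ytnni]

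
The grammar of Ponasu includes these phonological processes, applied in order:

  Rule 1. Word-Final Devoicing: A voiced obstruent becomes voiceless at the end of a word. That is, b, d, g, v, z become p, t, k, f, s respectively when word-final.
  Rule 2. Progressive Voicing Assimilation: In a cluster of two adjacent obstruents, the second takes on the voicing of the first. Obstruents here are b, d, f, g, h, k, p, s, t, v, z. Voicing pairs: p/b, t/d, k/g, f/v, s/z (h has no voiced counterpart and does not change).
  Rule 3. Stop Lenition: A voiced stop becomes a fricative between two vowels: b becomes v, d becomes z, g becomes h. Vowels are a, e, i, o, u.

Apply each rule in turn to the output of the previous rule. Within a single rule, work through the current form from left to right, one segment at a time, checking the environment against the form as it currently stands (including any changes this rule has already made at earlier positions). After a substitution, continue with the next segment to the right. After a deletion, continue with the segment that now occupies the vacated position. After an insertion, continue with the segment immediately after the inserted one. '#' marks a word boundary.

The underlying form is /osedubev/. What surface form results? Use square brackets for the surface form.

[osezuvef]

Rule 1 Word-Final Devoicing: [osedubev] → [osedubef]
Rule 2 Progressive Voicing Assimilation: no change — [osedubef]
Rule 3 Stop Lenition: [osedubef] → [osezuvef]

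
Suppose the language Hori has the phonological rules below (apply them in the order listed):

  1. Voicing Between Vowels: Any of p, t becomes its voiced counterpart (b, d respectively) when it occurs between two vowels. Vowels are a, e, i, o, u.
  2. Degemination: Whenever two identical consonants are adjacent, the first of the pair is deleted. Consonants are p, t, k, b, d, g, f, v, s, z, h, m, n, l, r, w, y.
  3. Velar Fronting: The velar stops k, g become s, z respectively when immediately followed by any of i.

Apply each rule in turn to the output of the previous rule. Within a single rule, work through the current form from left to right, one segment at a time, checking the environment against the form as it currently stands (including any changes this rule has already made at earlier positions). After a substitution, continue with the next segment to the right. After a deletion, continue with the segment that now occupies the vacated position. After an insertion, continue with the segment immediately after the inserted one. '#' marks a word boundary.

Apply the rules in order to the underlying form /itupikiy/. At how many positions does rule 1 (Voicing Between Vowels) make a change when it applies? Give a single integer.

2

1 Voicing Between Vowels: [itupikiy] → [idubikiy]
2 Degemination: no change — [idubikiy]
3 Velar Fronting: [idubikiy] → [idubisiy]
Rule 1 changed 2 position(s).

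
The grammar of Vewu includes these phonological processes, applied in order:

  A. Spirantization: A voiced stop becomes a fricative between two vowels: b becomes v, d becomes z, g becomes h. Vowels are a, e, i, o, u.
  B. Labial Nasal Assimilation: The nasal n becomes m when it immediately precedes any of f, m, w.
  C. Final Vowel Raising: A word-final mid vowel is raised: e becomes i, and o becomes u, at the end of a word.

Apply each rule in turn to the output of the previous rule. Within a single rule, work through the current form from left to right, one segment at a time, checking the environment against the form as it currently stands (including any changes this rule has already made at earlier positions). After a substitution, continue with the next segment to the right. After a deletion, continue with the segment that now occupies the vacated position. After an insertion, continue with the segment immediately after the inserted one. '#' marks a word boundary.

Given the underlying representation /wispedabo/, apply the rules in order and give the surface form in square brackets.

A Spirantization: [wispedabo] → [wispezavo]
B Labial Nasal Assimilation: no change — [wispezavo]
C Final Vowel Raising: [wispezavo] → [wispezavu]

[wispezavu]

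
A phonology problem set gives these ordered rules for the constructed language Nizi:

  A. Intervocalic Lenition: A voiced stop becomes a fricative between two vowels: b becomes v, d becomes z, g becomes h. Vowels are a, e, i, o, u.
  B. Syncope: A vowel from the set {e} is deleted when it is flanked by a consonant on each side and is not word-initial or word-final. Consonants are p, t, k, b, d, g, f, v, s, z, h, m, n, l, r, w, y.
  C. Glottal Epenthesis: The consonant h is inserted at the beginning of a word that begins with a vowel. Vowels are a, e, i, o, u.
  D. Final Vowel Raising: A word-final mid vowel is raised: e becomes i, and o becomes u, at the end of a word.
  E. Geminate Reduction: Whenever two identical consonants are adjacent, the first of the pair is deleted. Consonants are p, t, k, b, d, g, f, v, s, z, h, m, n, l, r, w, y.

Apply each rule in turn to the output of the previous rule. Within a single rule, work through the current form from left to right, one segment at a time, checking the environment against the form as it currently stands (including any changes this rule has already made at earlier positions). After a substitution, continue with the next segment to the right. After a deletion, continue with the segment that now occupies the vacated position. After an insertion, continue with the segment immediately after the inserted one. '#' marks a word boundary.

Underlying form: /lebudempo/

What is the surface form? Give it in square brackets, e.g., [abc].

[lvuzmpu]

A Intervocalic Lenition: [lebudempo] → [levuzempo]
B Syncope: [levuzempo] → [lvuzmpo]
C Glottal Epenthesis: no change — [lvuzmpo]
D Final Vowel Raising: [lvuzmpo] → [lvuzmpu]
E Geminate Reduction: no change — [lvuzmpu]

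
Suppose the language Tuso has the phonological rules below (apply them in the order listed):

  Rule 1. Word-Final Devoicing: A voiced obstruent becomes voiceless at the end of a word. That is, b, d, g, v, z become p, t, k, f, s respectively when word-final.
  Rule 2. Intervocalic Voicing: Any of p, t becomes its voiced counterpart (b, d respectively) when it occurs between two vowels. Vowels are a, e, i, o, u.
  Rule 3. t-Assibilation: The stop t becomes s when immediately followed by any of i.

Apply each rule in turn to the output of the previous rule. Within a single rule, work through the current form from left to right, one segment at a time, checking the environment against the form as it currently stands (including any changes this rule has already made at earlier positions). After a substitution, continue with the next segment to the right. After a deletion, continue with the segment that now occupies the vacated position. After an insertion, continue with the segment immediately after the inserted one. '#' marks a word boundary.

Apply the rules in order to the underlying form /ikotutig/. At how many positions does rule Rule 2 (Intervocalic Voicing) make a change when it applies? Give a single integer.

Rule 1 Word-Final Devoicing: [ikotutig] → [ikotutik]
Rule 2 Intervocalic Voicing: [ikotutik] → [ikodudik]
Rule 3 t-Assibilation: no change — [ikodudik]
Rule Rule 2 changed 2 position(s).

2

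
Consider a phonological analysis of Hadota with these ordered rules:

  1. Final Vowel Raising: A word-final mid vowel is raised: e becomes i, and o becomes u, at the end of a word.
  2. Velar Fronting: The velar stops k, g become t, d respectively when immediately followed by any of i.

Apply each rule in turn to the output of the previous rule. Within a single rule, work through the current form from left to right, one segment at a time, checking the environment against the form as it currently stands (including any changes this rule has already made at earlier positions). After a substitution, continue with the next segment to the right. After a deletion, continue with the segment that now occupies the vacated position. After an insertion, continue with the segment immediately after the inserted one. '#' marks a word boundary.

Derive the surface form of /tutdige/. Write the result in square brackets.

[tutdidi]

1 Final Vowel Raising: [tutdige] → [tutdigi]
2 Velar Fronting: [tutdigi] → [tutdidi]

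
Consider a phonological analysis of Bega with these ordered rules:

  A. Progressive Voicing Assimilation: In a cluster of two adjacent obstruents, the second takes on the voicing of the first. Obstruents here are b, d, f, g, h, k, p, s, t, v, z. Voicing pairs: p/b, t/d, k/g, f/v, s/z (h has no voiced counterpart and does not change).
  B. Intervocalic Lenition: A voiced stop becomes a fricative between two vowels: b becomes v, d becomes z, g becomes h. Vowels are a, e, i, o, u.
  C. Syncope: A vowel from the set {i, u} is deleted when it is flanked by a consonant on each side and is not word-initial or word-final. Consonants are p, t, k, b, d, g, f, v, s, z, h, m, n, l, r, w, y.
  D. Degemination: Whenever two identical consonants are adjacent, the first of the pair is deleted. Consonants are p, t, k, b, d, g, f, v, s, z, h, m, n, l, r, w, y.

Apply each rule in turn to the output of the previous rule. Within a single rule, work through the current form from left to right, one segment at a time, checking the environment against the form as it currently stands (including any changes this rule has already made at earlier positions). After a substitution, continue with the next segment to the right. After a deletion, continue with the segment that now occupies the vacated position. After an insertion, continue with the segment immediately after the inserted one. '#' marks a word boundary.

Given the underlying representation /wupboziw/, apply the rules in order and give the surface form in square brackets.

A Progressive Voicing Assimilation: [wupboziw] → [wuppoziw]
B Intervocalic Lenition: no change — [wuppoziw]
C Syncope: [wuppoziw] → [wppozw]
D Degemination: [wppozw] → [wpozw]

[wpozw]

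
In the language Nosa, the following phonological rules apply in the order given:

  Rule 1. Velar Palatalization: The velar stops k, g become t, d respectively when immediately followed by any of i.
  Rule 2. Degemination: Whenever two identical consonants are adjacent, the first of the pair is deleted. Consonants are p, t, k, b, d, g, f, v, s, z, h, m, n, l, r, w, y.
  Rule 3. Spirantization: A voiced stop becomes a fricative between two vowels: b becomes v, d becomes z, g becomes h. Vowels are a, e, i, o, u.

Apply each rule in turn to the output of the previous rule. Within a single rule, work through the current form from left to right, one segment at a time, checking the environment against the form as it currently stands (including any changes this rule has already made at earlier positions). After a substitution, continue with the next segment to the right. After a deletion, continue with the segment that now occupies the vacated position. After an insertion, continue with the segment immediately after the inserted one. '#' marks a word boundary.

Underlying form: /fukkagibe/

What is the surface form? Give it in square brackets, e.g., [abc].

Rule 1 Velar Palatalization: [fukkagibe] → [fukkadibe]
Rule 2 Degemination: [fukkadibe] → [fukadibe]
Rule 3 Spirantization: [fukadibe] → [fukazive]

[fukazive]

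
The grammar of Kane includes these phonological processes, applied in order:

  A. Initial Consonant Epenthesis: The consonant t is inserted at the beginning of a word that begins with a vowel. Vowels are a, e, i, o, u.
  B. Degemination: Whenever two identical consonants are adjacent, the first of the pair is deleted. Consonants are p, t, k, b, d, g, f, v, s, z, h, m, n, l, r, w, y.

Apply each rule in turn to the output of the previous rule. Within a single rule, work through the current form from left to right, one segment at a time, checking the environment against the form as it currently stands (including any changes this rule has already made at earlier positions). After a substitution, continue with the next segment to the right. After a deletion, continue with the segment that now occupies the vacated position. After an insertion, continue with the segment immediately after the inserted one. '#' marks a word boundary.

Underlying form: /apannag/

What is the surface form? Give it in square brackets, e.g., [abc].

A Initial Consonant Epenthesis: [apannag] → [tapannag]
B Degemination: [tapannag] → [tapanag]

[tapanag]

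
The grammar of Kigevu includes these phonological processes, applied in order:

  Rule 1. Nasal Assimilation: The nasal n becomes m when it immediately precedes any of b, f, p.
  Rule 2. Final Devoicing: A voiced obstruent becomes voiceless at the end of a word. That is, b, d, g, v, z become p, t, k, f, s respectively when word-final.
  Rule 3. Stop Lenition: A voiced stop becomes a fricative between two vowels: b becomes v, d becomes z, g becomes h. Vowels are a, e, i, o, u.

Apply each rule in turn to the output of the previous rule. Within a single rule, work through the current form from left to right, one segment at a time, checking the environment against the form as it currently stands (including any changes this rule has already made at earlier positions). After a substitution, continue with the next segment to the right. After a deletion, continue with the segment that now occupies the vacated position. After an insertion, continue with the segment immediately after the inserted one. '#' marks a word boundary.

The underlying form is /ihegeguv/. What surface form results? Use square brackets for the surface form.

Rule 1 Nasal Assimilation: no change — [ihegeguv]
Rule 2 Final Devoicing: [ihegeguv] → [ihegeguf]
Rule 3 Stop Lenition: [ihegeguf] → [ihehehuf]

[ihehehuf]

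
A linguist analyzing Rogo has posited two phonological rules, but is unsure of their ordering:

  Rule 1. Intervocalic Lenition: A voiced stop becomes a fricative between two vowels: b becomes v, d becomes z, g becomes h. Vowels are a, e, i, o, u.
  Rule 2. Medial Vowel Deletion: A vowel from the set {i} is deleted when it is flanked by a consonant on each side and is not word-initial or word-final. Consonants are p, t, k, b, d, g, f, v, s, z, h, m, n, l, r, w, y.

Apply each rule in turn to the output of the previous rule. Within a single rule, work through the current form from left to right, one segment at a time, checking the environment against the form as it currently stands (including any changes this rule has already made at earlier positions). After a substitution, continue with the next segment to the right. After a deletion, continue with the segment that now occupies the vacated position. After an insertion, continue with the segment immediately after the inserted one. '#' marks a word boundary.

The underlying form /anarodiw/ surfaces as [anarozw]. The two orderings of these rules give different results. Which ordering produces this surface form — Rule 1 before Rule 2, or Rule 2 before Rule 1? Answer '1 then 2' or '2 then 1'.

1 then 2

Order 1 then 2:
  1 Intervocalic Lenition: [anarodiw] → [anaroziw]
  2 Medial Vowel Deletion: [anaroziw] → [anarozw]
  result: [anarozw]
Order 2 then 1:
  2 Medial Vowel Deletion: [anarodiw] → [anarodw]
  1 Intervocalic Lenition: no change — [anarodw]
  result: [anarodw]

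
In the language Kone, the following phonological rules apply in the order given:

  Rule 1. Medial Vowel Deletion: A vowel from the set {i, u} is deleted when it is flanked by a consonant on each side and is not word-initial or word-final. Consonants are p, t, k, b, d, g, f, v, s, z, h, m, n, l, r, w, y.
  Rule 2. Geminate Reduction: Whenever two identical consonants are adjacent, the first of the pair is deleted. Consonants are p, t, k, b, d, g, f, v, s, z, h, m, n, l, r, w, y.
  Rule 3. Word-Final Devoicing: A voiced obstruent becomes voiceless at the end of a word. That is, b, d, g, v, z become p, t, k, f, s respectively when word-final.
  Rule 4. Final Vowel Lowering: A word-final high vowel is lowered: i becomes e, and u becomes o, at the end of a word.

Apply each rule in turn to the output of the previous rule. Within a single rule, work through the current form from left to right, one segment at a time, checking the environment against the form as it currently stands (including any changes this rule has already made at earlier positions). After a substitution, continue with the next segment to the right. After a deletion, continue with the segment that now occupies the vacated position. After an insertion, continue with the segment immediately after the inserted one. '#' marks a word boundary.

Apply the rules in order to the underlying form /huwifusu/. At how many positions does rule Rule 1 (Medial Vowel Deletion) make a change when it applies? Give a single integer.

Rule 1 Medial Vowel Deletion: [huwifusu] → [hwfsu]
Rule 2 Geminate Reduction: no change — [hwfsu]
Rule 3 Word-Final Devoicing: no change — [hwfsu]
Rule 4 Final Vowel Lowering: [hwfsu] → [hwfso]
Rule Rule 1 changed 3 position(s).

3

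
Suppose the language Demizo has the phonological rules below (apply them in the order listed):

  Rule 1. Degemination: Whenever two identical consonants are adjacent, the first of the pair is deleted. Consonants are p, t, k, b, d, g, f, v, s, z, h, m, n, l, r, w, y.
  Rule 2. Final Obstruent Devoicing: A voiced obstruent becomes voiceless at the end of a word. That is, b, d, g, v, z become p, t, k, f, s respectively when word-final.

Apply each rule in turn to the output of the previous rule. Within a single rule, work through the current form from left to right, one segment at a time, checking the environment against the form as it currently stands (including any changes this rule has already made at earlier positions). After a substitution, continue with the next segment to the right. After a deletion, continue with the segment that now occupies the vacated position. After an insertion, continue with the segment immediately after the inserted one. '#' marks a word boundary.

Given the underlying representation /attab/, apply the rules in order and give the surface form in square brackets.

Rule 1 Degemination: [attab] → [atab]
Rule 2 Final Obstruent Devoicing: [atab] → [atap]

[atap]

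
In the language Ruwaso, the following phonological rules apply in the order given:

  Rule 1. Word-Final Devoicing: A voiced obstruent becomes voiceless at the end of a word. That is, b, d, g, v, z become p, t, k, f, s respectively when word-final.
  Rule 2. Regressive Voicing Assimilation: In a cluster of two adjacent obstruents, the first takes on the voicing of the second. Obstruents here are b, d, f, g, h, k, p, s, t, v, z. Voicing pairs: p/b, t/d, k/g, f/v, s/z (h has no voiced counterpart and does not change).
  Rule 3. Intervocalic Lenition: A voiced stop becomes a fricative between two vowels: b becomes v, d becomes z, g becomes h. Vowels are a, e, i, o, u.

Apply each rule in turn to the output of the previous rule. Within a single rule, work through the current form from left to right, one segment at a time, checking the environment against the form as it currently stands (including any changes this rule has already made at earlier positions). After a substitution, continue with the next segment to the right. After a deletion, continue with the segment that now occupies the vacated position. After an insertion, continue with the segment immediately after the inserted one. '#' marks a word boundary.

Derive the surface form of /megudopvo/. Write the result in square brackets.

[mehuzobvo]

Rule 1 Word-Final Devoicing: no change — [megudopvo]
Rule 2 Regressive Voicing Assimilation: [megudopvo] → [megudobvo]
Rule 3 Intervocalic Lenition: [megudobvo] → [mehuzobvo]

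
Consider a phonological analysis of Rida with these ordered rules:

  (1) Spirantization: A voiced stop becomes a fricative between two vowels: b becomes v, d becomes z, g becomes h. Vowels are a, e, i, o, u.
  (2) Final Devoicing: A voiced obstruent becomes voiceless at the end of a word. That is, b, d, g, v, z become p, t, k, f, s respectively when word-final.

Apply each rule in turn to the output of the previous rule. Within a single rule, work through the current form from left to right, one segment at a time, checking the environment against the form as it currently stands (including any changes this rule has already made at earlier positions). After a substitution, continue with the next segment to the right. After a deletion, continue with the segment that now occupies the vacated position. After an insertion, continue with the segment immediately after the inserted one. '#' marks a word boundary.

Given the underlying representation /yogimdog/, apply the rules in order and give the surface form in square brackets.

(1) Spirantization: [yogimdog] → [yohimdog]
(2) Final Devoicing: [yohimdog] → [yohimdok]

[yohimdok]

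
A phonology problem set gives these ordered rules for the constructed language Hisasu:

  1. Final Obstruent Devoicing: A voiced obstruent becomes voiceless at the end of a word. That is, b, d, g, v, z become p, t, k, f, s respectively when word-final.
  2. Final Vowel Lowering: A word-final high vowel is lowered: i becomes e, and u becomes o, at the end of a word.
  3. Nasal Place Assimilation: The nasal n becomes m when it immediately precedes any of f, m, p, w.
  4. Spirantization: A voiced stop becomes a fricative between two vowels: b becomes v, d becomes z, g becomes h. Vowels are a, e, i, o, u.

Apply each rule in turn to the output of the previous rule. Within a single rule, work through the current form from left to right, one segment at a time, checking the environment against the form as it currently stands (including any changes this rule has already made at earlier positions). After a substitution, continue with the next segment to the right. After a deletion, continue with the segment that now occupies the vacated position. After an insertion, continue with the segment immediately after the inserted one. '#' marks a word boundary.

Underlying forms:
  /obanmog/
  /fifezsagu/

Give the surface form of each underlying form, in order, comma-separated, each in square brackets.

[ovammok], [fifezsaho]

/obanmog/:
  1 Final Obstruent Devoicing: [obanmog] → [obanmok]
  2 Final Vowel Lowering: no change — [obanmok]
  3 Nasal Place Assimilation: [obanmok] → [obammok]
  4 Spirantization: [obammok] → [ovammok]
/fifezsagu/:
  1 Final Obstruent Devoicing: no change — [fifezsagu]
  2 Final Vowel Lowering: [fifezsagu] → [fifezsago]
  3 Nasal Place Assimilation: no change — [fifezsago]
  4 Spirantization: [fifezsago] → [fifezsaho]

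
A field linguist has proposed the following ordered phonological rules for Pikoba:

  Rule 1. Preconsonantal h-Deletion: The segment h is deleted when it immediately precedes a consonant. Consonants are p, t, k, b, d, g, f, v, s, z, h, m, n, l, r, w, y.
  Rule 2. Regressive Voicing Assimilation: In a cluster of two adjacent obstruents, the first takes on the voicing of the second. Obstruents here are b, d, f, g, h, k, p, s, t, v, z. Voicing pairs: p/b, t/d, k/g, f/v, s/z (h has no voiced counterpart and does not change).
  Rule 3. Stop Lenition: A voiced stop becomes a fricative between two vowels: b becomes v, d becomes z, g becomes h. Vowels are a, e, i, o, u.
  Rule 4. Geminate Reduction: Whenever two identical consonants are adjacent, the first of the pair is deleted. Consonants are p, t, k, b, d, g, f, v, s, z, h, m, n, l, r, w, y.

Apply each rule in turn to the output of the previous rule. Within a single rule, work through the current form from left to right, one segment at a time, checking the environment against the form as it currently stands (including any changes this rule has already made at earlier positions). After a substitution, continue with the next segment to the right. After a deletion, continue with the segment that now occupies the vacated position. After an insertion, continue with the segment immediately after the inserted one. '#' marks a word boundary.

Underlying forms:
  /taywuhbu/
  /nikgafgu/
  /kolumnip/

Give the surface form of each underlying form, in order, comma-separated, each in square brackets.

/taywuhbu/:
  Rule 1 Preconsonantal h-Deletion: [taywuhbu] → [taywubu]
  Rule 2 Regressive Voicing Assimilation: no change — [taywubu]
  Rule 3 Stop Lenition: [taywubu] → [taywuvu]
  Rule 4 Geminate Reduction: no change — [taywuvu]
/nikgafgu/:
  Rule 1 Preconsonantal h-Deletion: no change — [nikgafgu]
  Rule 2 Regressive Voicing Assimilation: [nikgafgu] → [niggavgu]
  Rule 3 Stop Lenition: no change — [niggavgu]
  Rule 4 Geminate Reduction: [niggavgu] → [nigavgu]
/kolumnip/:
  Rule 1 Preconsonantal h-Deletion: no change — [kolumnip]
  Rule 2 Regressive Voicing Assimilation: no change — [kolumnip]
  Rule 3 Stop Lenition: no change — [kolumnip]
  Rule 4 Geminate Reduction: no change — [kolumnip]

[taywuvu], [nigavgu], [kolumnip]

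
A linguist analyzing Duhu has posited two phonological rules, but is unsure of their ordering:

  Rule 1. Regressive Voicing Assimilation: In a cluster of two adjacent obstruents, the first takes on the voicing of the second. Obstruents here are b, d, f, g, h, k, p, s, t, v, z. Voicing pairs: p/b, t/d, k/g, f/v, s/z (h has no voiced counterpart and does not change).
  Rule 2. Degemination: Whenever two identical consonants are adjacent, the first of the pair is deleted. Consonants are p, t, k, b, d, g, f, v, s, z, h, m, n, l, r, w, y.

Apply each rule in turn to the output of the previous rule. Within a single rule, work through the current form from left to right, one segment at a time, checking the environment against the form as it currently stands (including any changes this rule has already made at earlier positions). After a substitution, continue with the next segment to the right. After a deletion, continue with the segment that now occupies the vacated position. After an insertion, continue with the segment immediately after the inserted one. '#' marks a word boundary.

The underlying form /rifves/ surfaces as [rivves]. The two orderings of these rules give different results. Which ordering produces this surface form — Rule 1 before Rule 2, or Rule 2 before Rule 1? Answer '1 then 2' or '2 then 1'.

2 then 1

Order 1 then 2:
  1 Regressive Voicing Assimilation: [rifves] → [rivves]
  2 Degemination: [rivves] → [rives]
  result: [rives]
Order 2 then 1:
  2 Degemination: no change — [rifves]
  1 Regressive Voicing Assimilation: [rifves] → [rivves]
  result: [rivves]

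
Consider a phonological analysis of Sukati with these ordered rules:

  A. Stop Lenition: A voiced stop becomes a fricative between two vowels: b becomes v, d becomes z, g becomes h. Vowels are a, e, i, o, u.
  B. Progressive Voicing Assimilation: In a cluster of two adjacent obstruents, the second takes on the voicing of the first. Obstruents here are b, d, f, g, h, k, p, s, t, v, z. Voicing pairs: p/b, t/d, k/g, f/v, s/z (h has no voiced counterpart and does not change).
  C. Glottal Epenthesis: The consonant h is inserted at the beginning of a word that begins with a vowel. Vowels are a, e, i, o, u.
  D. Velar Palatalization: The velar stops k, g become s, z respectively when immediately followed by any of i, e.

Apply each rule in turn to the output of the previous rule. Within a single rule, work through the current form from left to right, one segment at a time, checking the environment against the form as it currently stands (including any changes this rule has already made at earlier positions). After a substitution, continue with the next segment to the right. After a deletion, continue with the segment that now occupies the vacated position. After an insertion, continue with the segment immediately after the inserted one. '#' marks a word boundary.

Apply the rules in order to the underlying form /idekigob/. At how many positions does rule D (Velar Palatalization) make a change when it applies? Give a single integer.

A Stop Lenition: [idekigob] → [izekihob]
B Progressive Voicing Assimilation: no change — [izekihob]
C Glottal Epenthesis: [izekihob] → [hizekihob]
D Velar Palatalization: [hizekihob] → [hizesihob]
Rule D changed 1 position(s).

1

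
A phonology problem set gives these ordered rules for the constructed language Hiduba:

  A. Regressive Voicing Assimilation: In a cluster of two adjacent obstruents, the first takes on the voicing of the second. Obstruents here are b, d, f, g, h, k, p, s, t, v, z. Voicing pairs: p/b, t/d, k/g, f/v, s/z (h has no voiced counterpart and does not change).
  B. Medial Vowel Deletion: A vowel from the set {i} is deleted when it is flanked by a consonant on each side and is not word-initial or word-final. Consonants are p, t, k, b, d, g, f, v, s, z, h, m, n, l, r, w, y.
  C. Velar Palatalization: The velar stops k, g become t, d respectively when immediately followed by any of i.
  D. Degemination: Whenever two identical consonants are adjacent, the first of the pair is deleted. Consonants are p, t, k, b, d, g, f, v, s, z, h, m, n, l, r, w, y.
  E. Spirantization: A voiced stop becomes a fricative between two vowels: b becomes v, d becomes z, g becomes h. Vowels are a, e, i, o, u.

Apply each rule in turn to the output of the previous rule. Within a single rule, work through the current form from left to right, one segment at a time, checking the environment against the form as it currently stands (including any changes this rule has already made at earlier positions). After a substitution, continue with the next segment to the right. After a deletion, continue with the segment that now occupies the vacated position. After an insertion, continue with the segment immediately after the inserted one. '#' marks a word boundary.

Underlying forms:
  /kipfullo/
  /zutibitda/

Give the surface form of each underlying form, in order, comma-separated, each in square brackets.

/kipfullo/:
  A Regressive Voicing Assimilation: no change — [kipfullo]
  B Medial Vowel Deletion: [kipfullo] → [kpfullo]
  C Velar Palatalization: no change — [kpfullo]
  D Degemination: [kpfullo] → [kpfulo]
  E Spirantization: no change — [kpfulo]
/zutibitda/:
  A Regressive Voicing Assimilation: [zutibitda] → [zutibidda]
  B Medial Vowel Deletion: [zutibidda] → [zutbdda]
  C Velar Palatalization: no change — [zutbdda]
  D Degemination: [zutbdda] → [zutbda]
  E Spirantization: no change — [zutbda]

[kpfulo], [zutbda]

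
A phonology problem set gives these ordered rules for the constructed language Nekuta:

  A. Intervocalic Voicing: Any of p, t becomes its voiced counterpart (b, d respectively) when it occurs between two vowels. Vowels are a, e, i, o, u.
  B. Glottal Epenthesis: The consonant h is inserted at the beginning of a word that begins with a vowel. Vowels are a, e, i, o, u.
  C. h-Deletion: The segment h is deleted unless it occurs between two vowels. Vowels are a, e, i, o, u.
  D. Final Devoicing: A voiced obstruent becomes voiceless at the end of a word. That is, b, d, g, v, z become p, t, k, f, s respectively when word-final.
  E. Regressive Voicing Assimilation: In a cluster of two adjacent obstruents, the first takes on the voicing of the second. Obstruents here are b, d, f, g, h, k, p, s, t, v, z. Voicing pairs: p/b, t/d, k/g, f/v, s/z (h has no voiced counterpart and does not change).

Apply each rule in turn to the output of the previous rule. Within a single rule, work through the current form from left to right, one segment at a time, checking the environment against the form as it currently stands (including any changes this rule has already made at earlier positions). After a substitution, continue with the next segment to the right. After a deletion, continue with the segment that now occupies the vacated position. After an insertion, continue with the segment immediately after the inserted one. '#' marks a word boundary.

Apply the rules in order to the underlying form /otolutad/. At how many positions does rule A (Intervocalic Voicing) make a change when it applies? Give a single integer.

A Intervocalic Voicing: [otolutad] → [odoludad]
B Glottal Epenthesis: [odoludad] → [hodoludad]
C h-Deletion: [hodoludad] → [odoludad]
D Final Devoicing: [odoludad] → [odoludat]
E Regressive Voicing Assimilation: no change — [odoludat]
Rule A changed 2 position(s).

2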